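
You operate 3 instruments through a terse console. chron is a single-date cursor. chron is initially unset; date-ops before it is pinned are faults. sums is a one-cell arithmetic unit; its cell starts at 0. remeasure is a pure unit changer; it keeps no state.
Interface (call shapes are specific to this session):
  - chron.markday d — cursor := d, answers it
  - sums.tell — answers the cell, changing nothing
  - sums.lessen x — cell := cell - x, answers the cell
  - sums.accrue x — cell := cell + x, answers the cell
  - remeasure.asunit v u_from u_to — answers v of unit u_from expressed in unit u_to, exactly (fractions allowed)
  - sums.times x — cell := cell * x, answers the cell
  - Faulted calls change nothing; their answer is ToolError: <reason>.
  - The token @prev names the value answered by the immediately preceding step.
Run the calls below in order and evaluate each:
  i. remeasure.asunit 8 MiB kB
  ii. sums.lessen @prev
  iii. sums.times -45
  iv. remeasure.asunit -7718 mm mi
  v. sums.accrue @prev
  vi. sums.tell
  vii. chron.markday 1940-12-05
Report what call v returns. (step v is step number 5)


Calling remeasure.asunit(v: 8, u_from: MiB, u_to: kB), which returns 1048576/125.
I call sums.lessen(x: @prev), and observe -1048576/125.
I invoke sums.times(x: -45): 9437184/25.
I run remeasure.asunit(v: -7718, u_from: mm, u_to: mi), yielding -3859/804672.
Invoking sums.accrue(x: @prev): 7593837627173/20116800.
Then sums.tell, giving 7593837627173/20116800.
I call chron.markday(d: 1940-12-05), and observe 1940-12-05.

Answer: 7593837627173/20116800


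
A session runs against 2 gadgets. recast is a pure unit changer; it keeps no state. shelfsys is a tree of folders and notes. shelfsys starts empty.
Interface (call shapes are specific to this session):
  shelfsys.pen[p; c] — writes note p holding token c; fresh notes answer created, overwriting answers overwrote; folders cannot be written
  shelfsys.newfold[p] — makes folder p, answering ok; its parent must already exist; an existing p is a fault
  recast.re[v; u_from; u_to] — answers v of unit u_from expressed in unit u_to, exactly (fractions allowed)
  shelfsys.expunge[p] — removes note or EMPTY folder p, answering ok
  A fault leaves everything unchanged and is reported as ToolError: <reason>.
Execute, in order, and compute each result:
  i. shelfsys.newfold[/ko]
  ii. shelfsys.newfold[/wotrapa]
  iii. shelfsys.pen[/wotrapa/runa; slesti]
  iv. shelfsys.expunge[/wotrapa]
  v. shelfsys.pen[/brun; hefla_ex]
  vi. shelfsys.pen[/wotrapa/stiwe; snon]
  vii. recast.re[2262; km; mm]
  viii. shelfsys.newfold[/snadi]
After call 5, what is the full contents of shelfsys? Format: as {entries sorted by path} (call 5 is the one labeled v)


Answer: {brun=hefla_ex, ko/, wotrapa/, wotrapa/runa=slesti}

Derivation:
I invoke newfold on p=/ko, and see ok.
Using newfold on p=/wotrapa, and get ok.
I run pen on p=/wotrapa/runa, c=slesti: created.
Calling expunge on p=/wotrapa, and observe ToolError: not empty.
Invoking pen on p=/brun, c=hefla_ex, and see created.
I use pen on p=/wotrapa/stiwe, c=snon, yielding created.
Then re on v=2262, u_from=km, u_to=mm, and observe 2262000000.
I call newfold on p=/snadi, — result: ok.


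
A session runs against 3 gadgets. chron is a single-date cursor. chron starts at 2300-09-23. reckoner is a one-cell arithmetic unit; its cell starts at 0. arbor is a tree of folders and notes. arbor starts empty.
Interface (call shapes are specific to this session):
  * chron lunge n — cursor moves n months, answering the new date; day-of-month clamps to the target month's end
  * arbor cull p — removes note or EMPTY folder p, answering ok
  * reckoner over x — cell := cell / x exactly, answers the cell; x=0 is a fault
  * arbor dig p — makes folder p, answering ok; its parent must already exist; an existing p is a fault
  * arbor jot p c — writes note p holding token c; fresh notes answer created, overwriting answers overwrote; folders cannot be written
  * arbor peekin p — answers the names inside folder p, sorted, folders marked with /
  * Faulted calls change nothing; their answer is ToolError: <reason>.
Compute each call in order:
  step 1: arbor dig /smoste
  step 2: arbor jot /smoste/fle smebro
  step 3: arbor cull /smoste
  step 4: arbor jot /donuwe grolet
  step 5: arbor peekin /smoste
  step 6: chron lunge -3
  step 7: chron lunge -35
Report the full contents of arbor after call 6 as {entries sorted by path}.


>>> arbor dig p='/smoste'
  ok
>>> arbor jot p='/smoste/fle' c='smebro'
  created
>>> arbor cull p='/smoste'
  ToolError: not empty
>>> arbor jot p='/donuwe' c='grolet'
  created
>>> arbor peekin p='/smoste'
  [fle]
>>> chron lunge n='-3'
  2300-06-23
>>> chron lunge n='-35'
  2297-07-23

Answer: {donuwe=grolet, smoste/, smoste/fle=smebro}


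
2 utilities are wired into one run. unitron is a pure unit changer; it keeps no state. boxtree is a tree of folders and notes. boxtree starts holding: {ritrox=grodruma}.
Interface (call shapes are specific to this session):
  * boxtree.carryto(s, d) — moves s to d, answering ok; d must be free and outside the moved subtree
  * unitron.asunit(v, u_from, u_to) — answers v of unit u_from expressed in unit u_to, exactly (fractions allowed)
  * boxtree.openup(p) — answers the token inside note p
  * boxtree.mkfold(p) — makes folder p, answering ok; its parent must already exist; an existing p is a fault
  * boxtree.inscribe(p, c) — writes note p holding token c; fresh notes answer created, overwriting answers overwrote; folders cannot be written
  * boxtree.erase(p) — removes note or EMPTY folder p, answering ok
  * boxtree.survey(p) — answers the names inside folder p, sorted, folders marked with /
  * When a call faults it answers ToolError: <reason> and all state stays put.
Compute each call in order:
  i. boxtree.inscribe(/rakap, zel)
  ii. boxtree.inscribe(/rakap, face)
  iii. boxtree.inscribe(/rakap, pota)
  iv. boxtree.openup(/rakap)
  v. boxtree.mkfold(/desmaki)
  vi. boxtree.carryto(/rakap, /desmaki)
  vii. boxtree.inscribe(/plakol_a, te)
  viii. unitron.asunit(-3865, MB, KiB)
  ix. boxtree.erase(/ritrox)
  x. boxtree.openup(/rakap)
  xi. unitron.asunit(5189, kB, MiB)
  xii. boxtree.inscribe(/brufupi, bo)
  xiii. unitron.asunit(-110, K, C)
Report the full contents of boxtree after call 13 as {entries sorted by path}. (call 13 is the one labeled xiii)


Answer: {brufupi=bo, desmaki/, plakol_a=te, rakap=pota}

Derivation:
I try boxtree.inscribe on p='/rakap', c='zel', and observe created.
Then boxtree.inscribe on p='/rakap', c='face', and get overwrote.
Invoking boxtree.inscribe on p='/rakap', c='pota', yielding overwrote.
I run boxtree.openup on p='/rakap', which returns pota.
Next I call boxtree.mkfold on p='/desmaki', and get ok.
I try boxtree.carryto on s='/rakap', d='/desmaki': ToolError: exists.
Next I call boxtree.inscribe on p='/plakol_a', c='te', and see created.
I invoke unitron.asunit on v='-3865', u_from='MB', u_to='KiB', which returns -60390625/16.
I use boxtree.erase on p='/ritrox', which returns ok.
I use boxtree.openup on p='/rakap', which returns pota.
Calling unitron.asunit on v='5189', u_from='kB', u_to='MiB', and get 648625/131072.
Invoking boxtree.inscribe on p='/brufupi', c='bo', and see created.
I invoke unitron.asunit on v='-110', u_from='K', u_to='C', which returns -7663/20.


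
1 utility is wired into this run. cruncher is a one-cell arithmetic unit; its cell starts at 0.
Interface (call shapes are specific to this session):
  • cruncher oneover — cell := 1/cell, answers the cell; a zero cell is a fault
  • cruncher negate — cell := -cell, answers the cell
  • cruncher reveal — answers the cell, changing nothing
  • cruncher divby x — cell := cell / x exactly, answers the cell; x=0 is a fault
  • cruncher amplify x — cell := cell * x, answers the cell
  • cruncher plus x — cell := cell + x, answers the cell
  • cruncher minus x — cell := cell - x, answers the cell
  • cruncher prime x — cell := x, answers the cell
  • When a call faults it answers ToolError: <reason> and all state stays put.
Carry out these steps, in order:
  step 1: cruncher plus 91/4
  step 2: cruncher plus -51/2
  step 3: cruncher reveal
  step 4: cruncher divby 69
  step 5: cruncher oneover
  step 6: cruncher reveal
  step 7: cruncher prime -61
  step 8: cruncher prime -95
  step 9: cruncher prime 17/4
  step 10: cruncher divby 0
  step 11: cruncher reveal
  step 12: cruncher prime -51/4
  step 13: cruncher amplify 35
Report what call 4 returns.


Next I call cruncher plus using x=91/4, → 91/4.
Now I run cruncher plus using x=-51/2: -11/4.
Then cruncher reveal(), — result: -11/4.
I invoke cruncher divby using x=69, and observe -11/276.
Using cruncher oneover(), and observe -276/11.
Invoking cruncher reveal, and see -276/11.
I run cruncher prime using x=-61: -61.
Calling cruncher prime using x=-95, — result: -95.
Using cruncher prime using x=17/4, and see 17/4.
I use cruncher divby using x=0, → ToolError: division by zero.
I try cruncher reveal(), — result: 17/4.
Invoking cruncher prime using x=-51/4, and observe -51/4.
I use cruncher amplify using x=35, — result: -1785/4.

Answer: -11/276


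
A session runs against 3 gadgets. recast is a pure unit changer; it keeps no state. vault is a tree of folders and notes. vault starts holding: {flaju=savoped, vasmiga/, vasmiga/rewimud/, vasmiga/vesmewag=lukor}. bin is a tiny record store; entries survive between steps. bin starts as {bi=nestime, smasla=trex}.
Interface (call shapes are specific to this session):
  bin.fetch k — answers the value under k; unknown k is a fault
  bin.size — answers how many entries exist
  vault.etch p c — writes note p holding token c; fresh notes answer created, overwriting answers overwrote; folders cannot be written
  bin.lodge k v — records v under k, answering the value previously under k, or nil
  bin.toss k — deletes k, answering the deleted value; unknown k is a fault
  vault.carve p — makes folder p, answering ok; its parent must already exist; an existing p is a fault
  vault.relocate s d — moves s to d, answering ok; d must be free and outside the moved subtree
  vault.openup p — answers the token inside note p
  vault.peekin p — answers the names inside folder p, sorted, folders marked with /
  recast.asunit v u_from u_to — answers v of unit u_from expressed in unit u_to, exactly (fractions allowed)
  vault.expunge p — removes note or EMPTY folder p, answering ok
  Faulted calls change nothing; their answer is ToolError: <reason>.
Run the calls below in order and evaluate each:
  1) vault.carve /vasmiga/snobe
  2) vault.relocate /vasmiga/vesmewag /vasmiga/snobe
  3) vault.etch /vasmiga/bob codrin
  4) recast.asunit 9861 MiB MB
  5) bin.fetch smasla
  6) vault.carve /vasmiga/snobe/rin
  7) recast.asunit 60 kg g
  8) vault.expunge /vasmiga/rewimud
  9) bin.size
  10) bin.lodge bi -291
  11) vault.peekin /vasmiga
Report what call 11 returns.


>> carve(p='/vasmiga/snobe')
<< ok
>> relocate(s='/vasmiga/vesmewag', d='/vasmiga/snobe')
<< ToolError: exists
>> etch(p='/vasmiga/bob', c='codrin')
<< created
>> asunit(v='9861', u_from='MiB', u_to='MB')
<< 161562624/15625
>> fetch(k='smasla')
<< trex
>> carve(p='/vasmiga/snobe/rin')
<< ok
>> asunit(v='60', u_from='kg', u_to='g')
<< 60000
>> expunge(p='/vasmiga/rewimud')
<< ok
>> size()
<< 2
>> lodge(k='bi', v='-291')
<< nestime
>> peekin(p='/vasmiga')
<< [bob, snobe/, vesmewag]

Answer: [bob, snobe/, vesmewag]


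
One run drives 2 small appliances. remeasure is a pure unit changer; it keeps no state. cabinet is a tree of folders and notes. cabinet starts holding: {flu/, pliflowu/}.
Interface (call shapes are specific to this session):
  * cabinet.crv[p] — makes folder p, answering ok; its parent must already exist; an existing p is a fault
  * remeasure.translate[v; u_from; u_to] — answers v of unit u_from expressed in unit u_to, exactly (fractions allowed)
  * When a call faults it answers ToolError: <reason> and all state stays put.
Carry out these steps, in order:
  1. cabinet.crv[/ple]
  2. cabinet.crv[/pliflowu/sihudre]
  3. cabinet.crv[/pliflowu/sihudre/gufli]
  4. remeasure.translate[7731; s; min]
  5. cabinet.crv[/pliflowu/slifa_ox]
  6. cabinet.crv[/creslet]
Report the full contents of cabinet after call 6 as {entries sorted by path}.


Answer: {creslet/, flu/, ple/, pliflowu/, pliflowu/sihudre/, pliflowu/sihudre/gufli/, pliflowu/slifa_ox/}

Derivation:
% cabinet.crv(p→/ple) ~> ok
% cabinet.crv(p→/pliflowu/sihudre) ~> ok
% cabinet.crv(p→/pliflowu/sihudre/gufli) ~> ok
% remeasure.translate(v→7731, u_from→s, u_to→min) ~> 2577/20
% cabinet.crv(p→/pliflowu/slifa_ox) ~> ok
% cabinet.crv(p→/creslet) ~> ok


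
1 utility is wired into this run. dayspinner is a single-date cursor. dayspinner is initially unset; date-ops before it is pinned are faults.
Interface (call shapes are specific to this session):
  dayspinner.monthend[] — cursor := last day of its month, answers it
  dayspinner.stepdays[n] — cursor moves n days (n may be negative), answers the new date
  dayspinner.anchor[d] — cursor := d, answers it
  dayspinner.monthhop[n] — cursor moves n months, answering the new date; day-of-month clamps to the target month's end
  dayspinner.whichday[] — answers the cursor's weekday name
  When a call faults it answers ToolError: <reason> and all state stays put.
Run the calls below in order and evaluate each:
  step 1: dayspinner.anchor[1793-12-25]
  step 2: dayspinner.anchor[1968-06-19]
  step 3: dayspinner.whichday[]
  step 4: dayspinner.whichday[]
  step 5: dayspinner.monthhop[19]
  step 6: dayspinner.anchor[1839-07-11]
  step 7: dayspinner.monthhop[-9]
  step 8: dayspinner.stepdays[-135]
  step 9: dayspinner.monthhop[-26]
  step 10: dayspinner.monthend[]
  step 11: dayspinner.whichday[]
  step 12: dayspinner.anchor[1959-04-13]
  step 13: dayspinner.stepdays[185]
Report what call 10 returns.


CALL anchor[1793-12-25]
RET  1793-12-25
CALL anchor[1968-06-19]
RET  1968-06-19
CALL whichday[]
RET  Wednesday
CALL whichday[]
RET  Wednesday
CALL monthhop[19]
RET  1970-01-19
CALL anchor[1839-07-11]
RET  1839-07-11
CALL monthhop[-9]
RET  1838-10-11
CALL stepdays[-135]
RET  1838-05-29
CALL monthhop[-26]
RET  1836-03-29
CALL monthend[]
RET  1836-03-31
CALL whichday[]
RET  Thursday
CALL anchor[1959-04-13]
RET  1959-04-13
CALL stepdays[185]
RET  1959-10-15

Answer: 1836-03-31


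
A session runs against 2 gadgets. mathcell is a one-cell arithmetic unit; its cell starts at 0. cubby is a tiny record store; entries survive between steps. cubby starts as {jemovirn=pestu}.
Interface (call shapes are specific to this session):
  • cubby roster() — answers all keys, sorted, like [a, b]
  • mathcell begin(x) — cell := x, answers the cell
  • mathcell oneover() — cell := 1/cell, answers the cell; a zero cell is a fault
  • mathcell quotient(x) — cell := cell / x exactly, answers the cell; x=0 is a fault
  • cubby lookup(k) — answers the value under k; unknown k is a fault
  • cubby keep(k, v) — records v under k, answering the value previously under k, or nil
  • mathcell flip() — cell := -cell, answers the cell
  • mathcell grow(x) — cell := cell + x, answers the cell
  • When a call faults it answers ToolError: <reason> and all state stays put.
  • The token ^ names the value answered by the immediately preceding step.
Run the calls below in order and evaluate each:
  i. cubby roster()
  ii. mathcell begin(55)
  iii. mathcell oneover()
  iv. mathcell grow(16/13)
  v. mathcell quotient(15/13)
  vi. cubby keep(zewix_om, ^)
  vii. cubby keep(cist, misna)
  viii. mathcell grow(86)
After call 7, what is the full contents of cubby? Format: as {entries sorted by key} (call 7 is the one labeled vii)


Answer: {cist=misna, jemovirn=pestu, zewix_om=893/825}

Derivation:
Step: cubby roster[]
Result: [jemovirn]
Step: mathcell begin[55]
Result: 55
Step: mathcell oneover[]
Result: 1/55
Step: mathcell grow[16/13]
Result: 893/715
Step: mathcell quotient[15/13]
Result: 893/825
Step: cubby keep[zewix_om; ^]
Result: nil
Step: cubby keep[cist; misna]
Result: nil
Step: mathcell grow[86]
Result: 71843/825


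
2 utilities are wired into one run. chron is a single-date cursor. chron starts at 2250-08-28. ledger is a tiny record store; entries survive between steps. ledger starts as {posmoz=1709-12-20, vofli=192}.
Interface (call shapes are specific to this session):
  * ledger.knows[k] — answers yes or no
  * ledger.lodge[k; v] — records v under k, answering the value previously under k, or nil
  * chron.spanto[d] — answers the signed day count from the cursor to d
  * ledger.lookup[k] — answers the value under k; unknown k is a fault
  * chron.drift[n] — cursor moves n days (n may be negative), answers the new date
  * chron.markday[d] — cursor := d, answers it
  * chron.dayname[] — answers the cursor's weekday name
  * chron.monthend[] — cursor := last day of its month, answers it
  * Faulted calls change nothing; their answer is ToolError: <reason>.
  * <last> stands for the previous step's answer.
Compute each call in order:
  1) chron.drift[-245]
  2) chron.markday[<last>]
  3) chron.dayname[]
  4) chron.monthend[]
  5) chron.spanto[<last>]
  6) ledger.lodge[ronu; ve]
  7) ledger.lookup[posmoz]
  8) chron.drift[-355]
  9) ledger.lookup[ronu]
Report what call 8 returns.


Answer: 2249-01-10

Derivation:
CALL chron.drift[n=-245]
RET  2249-12-26
CALL chron.markday[d=<last>]
RET  2249-12-26
CALL chron.dayname[]
RET  Wednesday
CALL chron.monthend[]
RET  2249-12-31
CALL chron.spanto[d=<last>]
RET  0
CALL ledger.lodge[k=ronu; v=ve]
RET  nil
CALL ledger.lookup[k=posmoz]
RET  1709-12-20
CALL chron.drift[n=-355]
RET  2249-01-10
CALL ledger.lookup[k=ronu]
RET  ve


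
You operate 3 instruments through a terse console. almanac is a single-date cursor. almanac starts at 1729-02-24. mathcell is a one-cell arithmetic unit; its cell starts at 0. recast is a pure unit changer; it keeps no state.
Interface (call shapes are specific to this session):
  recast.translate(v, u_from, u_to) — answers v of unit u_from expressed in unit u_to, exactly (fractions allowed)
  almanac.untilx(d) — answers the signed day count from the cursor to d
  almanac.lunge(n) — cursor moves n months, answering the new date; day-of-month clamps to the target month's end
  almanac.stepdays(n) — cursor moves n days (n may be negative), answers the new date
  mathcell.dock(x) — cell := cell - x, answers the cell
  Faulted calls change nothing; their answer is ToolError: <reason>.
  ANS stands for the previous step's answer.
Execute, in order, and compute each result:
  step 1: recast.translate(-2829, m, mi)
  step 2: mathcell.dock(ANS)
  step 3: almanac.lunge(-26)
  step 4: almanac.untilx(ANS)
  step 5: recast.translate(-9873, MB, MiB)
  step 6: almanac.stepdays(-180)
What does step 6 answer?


Answer: 1726-06-27

Derivation:
! recast.translate(v: -2829, u_from: m, u_to: mi) -> -117875/67056
! mathcell.dock(x: ANS) -> 117875/67056
! almanac.lunge(n: -26) -> 1726-12-24
! almanac.untilx(d: ANS) -> 0
! recast.translate(v: -9873, u_from: MB, u_to: MiB) -> -154265625/16384
! almanac.stepdays(n: -180) -> 1726-06-27


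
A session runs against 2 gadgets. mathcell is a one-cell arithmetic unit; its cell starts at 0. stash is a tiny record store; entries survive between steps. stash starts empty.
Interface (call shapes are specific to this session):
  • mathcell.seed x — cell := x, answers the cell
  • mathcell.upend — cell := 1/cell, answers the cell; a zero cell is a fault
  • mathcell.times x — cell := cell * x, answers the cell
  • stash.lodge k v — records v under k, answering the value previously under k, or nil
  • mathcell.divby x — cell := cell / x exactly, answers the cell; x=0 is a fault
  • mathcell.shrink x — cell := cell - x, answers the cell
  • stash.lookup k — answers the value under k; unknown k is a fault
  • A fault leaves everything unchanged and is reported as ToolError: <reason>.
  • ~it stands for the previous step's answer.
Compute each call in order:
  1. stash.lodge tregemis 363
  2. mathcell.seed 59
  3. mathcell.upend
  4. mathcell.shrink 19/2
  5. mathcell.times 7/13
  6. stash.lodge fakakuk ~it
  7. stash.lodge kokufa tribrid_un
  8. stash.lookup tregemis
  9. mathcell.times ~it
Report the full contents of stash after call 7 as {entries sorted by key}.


Answer: {fakakuk=-7833/1534, kokufa=tribrid_un, tregemis=363}

Derivation:
>> stash.lodge(k: tregemis, v: 363)
<< nil
>> mathcell.seed(x: 59)
<< 59
>> mathcell.upend()
<< 1/59
>> mathcell.shrink(x: 19/2)
<< -1119/118
>> mathcell.times(x: 7/13)
<< -7833/1534
>> stash.lodge(k: fakakuk, v: ~it)
<< nil
>> stash.lodge(k: kokufa, v: tribrid_un)
<< nil
>> stash.lookup(k: tregemis)
<< 363
>> mathcell.times(x: ~it)
<< -2843379/1534


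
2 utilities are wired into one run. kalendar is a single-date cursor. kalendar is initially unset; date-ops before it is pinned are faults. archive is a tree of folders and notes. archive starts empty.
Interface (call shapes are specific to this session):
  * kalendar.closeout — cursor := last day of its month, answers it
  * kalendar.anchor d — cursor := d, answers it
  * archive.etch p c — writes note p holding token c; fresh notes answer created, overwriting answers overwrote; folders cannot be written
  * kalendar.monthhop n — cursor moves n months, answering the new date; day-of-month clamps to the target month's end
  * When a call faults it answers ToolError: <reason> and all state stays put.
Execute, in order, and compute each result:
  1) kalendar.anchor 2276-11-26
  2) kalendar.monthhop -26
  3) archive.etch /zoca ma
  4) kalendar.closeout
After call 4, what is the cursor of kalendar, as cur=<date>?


Answer: cur=2274-09-30

Derivation:
>>> kalendar.anchor d=2276-11-26
:: 2276-11-26
>>> kalendar.monthhop n=-26
:: 2274-09-26
>>> archive.etch p=/zoca c=ma
:: created
>>> kalendar.closeout
:: 2274-09-30


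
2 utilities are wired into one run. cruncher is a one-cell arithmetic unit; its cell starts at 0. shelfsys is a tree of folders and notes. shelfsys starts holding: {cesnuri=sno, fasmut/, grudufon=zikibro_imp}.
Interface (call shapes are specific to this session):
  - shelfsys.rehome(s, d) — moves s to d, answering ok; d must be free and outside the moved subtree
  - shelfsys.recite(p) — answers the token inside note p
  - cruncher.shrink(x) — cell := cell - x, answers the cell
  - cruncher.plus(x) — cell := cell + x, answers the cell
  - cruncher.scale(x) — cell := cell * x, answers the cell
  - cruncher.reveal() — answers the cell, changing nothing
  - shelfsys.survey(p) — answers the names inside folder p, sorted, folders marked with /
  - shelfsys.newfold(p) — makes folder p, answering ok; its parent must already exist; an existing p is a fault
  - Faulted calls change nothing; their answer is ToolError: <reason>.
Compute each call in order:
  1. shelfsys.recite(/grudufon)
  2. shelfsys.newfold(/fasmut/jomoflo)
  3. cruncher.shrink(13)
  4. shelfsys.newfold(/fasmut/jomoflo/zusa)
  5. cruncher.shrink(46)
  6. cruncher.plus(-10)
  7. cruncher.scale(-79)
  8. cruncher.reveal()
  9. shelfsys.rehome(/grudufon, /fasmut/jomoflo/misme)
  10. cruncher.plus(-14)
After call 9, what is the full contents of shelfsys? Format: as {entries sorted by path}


;; shelfsys.recite(p='/grudufon') ~> zikibro_imp
;; shelfsys.newfold(p='/fasmut/jomoflo') ~> ok
;; cruncher.shrink(x='13') ~> -13
;; shelfsys.newfold(p='/fasmut/jomoflo/zusa') ~> ok
;; cruncher.shrink(x='46') ~> -59
;; cruncher.plus(x='-10') ~> -69
;; cruncher.scale(x='-79') ~> 5451
;; cruncher.reveal() ~> 5451
;; shelfsys.rehome(s='/grudufon', d='/fasmut/jomoflo/misme') ~> ok
;; cruncher.plus(x='-14') ~> 5437

Answer: {cesnuri=sno, fasmut/, fasmut/jomoflo/, fasmut/jomoflo/misme=zikibro_imp, fasmut/jomoflo/zusa/}


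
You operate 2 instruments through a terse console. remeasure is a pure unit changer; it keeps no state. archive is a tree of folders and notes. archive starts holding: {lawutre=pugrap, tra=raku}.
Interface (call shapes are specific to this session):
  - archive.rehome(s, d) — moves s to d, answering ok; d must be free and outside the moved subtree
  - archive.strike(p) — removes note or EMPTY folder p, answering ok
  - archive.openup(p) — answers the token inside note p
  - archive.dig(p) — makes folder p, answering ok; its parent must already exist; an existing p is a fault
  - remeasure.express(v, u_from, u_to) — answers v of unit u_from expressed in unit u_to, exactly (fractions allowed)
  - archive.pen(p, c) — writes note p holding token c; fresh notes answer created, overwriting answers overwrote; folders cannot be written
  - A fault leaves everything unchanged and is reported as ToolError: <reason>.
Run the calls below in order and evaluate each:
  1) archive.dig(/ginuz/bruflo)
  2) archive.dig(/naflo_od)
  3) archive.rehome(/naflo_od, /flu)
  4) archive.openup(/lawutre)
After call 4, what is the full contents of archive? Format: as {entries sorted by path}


>>> archive.dig p→/ginuz/bruflo
  ToolError: no parent
>>> archive.dig p→/naflo_od
  ok
>>> archive.rehome s→/naflo_od d→/flu
  ok
>>> archive.openup p→/lawutre
  pugrap

Answer: {flu/, lawutre=pugrap, tra=raku}


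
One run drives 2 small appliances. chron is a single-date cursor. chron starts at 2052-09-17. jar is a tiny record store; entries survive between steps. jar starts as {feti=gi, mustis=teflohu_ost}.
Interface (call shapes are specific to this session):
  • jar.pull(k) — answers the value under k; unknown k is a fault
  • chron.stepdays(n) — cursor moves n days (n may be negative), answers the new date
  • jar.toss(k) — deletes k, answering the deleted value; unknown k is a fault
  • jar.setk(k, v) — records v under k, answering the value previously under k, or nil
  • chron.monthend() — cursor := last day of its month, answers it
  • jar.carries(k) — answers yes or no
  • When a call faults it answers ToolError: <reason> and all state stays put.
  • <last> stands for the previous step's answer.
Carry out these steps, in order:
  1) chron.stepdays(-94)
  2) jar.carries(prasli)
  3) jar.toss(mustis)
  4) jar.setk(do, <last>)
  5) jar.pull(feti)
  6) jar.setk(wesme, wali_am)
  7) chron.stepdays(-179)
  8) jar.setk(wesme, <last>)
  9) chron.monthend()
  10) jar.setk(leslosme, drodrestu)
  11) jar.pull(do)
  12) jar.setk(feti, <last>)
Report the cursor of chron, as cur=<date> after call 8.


! chron.stepdays(n=-94) == 2052-06-15
! jar.carries(k=prasli) == no
! jar.toss(k=mustis) == teflohu_ost
! jar.setk(k=do, v=<last>) == nil
! jar.pull(k=feti) == gi
! jar.setk(k=wesme, v=wali_am) == nil
! chron.stepdays(n=-179) == 2051-12-19
! jar.setk(k=wesme, v=<last>) == wali_am
! chron.monthend() == 2051-12-31
! jar.setk(k=leslosme, v=drodrestu) == nil
! jar.pull(k=do) == teflohu_ost
! jar.setk(k=feti, v=<last>) == gi

Answer: cur=2051-12-19


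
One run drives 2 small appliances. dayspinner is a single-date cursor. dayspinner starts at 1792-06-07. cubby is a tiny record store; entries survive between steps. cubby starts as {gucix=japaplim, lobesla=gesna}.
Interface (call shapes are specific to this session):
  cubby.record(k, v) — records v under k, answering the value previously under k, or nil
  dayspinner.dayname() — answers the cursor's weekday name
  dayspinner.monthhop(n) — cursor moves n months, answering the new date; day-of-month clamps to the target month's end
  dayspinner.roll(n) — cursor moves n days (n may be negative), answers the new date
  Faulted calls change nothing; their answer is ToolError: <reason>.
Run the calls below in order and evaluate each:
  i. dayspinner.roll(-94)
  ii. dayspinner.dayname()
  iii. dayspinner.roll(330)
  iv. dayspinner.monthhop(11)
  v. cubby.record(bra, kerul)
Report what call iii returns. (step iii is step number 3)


Answer: 1793-01-29

Derivation:
Calling dayspinner.roll using -94, which returns 1792-03-05.
Calling dayspinner.dayname(), → Monday.
Now I run dayspinner.roll using 330, and get 1793-01-29.
Now I run dayspinner.monthhop using 11, giving 1793-12-29.
I run cubby.record using bra, kerul, yielding nil.


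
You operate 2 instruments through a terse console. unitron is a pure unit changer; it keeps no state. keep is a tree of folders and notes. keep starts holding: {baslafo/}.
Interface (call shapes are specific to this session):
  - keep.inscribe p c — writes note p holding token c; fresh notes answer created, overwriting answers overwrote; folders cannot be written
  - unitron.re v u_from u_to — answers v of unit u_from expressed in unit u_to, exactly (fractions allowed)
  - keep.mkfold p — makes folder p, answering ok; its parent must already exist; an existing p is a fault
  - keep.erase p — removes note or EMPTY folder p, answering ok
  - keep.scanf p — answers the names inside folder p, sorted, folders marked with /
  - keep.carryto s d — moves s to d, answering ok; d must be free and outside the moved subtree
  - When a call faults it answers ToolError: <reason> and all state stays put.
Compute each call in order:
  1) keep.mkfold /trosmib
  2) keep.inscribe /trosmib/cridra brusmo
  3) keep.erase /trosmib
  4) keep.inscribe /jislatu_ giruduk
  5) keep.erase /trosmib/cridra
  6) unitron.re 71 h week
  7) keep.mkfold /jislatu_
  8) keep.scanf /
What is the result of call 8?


Answer: [baslafo/, jislatu_, trosmib/]

Derivation:
-- 1. mkfold(p='/trosmib') : ok
-- 2. inscribe(p='/trosmib/cridra', c='brusmo') : created
-- 3. erase(p='/trosmib') : ToolError: not empty
-- 4. inscribe(p='/jislatu_', c='giruduk') : created
-- 5. erase(p='/trosmib/cridra') : ok
-- 6. re(v='71', u_from='h', u_to='week') : 71/168
-- 7. mkfold(p='/jislatu_') : ToolError: exists
-- 8. scanf(p='/') : [baslafo/, jislatu_, trosmib/]


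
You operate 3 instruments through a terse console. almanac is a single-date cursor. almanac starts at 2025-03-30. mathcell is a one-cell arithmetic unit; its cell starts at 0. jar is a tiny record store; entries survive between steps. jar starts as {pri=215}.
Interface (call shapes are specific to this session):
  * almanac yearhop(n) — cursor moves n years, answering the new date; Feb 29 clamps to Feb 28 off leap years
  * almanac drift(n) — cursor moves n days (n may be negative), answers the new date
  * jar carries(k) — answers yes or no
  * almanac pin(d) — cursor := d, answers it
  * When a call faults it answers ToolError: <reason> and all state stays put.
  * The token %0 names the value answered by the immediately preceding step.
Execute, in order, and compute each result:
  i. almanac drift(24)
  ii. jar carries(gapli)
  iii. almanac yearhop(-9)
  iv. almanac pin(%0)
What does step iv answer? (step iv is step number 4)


>> almanac drift(n=24)
<< 2025-04-23
>> jar carries(k=gapli)
<< no
>> almanac yearhop(n=-9)
<< 2016-04-23
>> almanac pin(d=%0)
<< 2016-04-23

Answer: 2016-04-23


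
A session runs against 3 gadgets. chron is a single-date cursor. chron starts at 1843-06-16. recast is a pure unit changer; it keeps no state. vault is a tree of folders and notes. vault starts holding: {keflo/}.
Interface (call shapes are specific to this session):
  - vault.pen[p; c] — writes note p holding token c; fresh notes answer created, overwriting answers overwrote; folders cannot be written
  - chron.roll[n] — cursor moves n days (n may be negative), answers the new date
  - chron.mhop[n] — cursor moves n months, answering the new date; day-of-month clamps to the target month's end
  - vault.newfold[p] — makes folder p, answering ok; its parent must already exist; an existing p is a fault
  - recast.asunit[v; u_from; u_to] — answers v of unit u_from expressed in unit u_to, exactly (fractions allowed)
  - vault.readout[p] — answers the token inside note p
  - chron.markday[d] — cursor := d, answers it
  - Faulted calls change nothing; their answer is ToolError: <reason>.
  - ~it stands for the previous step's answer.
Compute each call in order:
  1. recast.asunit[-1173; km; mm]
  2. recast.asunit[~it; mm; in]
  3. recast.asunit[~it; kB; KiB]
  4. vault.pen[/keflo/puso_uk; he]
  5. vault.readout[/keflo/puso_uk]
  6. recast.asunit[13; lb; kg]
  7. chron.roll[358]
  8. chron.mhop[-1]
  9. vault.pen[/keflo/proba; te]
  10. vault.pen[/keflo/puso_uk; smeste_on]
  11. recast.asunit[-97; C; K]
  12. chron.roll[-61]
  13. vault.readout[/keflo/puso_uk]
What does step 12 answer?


Answer: 1844-03-08

Derivation:
→ recast.asunit(-1173, km, mm)
← -1173000000
→ recast.asunit(~it, mm, in)
← -5865000000/127
→ recast.asunit(~it, kB, KiB)
← -11455078125/254
→ vault.pen(/keflo/puso_uk, he)
← created
→ vault.readout(/keflo/puso_uk)
← he
→ recast.asunit(13, lb, kg)
← 589670081/100000000
→ chron.roll(358)
← 1844-06-08
→ chron.mhop(-1)
← 1844-05-08
→ vault.pen(/keflo/proba, te)
← created
→ vault.pen(/keflo/puso_uk, smeste_on)
← overwrote
→ recast.asunit(-97, C, K)
← 3523/20
→ chron.roll(-61)
← 1844-03-08
→ vault.readout(/keflo/puso_uk)
← smeste_on


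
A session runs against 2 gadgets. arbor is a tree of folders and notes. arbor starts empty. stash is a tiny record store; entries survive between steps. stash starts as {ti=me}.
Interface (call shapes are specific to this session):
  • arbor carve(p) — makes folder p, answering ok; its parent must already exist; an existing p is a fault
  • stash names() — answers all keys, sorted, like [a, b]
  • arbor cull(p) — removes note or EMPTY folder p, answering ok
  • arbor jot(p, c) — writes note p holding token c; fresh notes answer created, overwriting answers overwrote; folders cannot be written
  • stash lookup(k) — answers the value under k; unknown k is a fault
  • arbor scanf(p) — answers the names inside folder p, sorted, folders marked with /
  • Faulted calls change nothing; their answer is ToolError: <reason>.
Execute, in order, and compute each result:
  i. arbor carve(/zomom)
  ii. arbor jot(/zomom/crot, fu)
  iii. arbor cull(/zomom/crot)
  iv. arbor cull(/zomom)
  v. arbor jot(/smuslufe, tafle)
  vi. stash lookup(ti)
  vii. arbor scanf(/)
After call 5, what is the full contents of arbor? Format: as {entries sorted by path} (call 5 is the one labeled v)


Answer: {smuslufe=tafle}

Derivation:
! arbor carve(/zomom) : ok
! arbor jot(/zomom/crot, fu) : created
! arbor cull(/zomom/crot) : ok
! arbor cull(/zomom) : ok
! arbor jot(/smuslufe, tafle) : created
! stash lookup(ti) : me
! arbor scanf(/) : [smuslufe]


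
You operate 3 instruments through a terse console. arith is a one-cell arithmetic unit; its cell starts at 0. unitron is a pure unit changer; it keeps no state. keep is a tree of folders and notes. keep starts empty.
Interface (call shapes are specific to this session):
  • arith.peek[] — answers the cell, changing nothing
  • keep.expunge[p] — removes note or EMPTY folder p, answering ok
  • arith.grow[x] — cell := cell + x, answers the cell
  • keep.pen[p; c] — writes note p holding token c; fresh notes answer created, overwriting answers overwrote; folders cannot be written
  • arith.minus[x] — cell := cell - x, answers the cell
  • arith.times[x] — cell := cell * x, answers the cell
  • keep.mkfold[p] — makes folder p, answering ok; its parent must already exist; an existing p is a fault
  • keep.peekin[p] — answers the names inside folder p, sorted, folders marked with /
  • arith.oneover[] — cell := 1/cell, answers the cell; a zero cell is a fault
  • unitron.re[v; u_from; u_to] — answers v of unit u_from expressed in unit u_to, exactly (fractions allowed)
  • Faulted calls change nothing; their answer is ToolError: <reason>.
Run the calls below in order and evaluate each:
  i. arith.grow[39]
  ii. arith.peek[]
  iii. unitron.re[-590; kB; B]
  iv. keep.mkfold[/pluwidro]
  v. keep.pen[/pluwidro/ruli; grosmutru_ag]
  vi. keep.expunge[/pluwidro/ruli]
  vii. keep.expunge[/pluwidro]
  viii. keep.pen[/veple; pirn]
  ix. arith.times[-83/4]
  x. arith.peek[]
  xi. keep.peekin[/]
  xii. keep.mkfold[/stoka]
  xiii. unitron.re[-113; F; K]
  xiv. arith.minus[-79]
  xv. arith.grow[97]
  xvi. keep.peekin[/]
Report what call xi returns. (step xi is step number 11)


Using grow passing x=39, and see 39.
I run peek(), — result: 39.
I call re passing v=-590, u_from=kB, u_to=B, and see -590000.
Next I call mkfold passing p=/pluwidro, and observe ok.
I use pen passing p=/pluwidro/ruli, c=grosmutru_ag, — result: created.
Now I run expunge passing p=/pluwidro/ruli, and get ok.
I run expunge passing p=/pluwidro, and see ok.
Calling pen passing p=/veple, c=pirn, yielding created.
Calling times passing x=-83/4, and see -3237/4.
I use peek, and observe -3237/4.
I call peekin passing p=/: [veple].
Using mkfold passing p=/stoka, — result: ok.
Next I call re passing v=-113, u_from=F, u_to=K, yielding 34667/180.
Next I call minus passing x=-79, → -2921/4.
I run grow passing x=97, and get -2533/4.
I run peekin passing p=/, and see [stoka/, veple].

Answer: [veple]


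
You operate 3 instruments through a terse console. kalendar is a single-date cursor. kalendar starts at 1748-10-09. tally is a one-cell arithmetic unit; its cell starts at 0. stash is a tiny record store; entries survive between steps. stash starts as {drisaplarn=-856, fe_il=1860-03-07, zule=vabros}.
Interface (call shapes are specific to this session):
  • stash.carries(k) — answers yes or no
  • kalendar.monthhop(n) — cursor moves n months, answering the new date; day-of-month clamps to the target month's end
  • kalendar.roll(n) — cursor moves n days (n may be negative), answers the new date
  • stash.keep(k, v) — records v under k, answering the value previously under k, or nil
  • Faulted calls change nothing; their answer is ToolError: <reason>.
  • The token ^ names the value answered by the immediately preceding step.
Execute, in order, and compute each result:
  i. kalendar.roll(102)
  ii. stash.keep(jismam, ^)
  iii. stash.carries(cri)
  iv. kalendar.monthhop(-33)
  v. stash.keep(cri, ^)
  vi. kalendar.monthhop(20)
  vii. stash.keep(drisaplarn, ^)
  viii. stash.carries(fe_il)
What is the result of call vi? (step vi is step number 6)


Answer: 1747-12-19

Derivation:
I invoke roll on 102: 1749-01-19.
I run keep on jismam, ^, and get nil.
Now I run carries on cri, and get no.
I try monthhop on -33, and see 1746-04-19.
Using keep on cri, ^, and observe nil.
Now I run monthhop on 20, — result: 1747-12-19.
I call keep on drisaplarn, ^, which returns -856.
Using carries on fe_il, and get yes.


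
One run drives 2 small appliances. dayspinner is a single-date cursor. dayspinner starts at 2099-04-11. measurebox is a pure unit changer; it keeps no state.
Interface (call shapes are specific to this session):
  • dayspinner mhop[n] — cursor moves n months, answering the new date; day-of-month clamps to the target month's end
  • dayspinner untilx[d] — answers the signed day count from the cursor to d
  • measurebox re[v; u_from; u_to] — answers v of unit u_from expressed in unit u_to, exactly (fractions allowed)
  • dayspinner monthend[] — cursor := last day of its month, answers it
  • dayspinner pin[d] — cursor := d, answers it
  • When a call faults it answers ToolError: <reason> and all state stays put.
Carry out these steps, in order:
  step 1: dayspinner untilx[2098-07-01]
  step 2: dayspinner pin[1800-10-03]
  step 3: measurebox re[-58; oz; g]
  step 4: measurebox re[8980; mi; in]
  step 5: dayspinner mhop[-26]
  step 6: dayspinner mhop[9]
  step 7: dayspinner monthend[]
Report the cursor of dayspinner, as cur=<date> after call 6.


Answer: cur=1799-05-03

Derivation:
Act: dayspinner untilx[2098-07-01]
Obs: -284
Act: dayspinner pin[1800-10-03]
Obs: 1800-10-03
Act: measurebox re[-58; oz; g]
Obs: -1315417873/800000
Act: measurebox re[8980; mi; in]
Obs: 568972800
Act: dayspinner mhop[-26]
Obs: 1798-08-03
Act: dayspinner mhop[9]
Obs: 1799-05-03
Act: dayspinner monthend[]
Obs: 1799-05-31


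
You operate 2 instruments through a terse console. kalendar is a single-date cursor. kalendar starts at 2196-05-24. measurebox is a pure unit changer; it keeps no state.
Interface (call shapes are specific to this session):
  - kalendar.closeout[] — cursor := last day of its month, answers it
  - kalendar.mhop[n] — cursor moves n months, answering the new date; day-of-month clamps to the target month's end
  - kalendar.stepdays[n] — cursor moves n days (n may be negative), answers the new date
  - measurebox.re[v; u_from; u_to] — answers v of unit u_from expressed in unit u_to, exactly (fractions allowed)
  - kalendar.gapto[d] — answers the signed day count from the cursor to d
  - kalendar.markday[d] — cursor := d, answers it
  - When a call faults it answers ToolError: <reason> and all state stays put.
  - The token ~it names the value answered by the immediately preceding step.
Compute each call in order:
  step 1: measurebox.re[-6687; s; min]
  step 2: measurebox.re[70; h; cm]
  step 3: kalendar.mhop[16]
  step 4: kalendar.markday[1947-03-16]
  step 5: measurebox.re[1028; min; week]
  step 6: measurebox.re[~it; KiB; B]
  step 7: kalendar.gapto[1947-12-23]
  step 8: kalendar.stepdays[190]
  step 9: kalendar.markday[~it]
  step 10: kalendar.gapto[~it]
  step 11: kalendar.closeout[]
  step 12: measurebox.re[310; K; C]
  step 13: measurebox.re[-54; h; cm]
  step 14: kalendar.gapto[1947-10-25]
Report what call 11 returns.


Answer: 1947-09-30

Derivation:
I run measurebox.re using v='-6687', u_from='s', u_to='min', and observe -2229/20.
Then measurebox.re using v='70', u_from='h', u_to='cm': ToolError: incompatible units.
Then kalendar.mhop using n='16', — result: 2197-09-24.
Using kalendar.markday using d='1947-03-16', and see 1947-03-16.
Then measurebox.re using v='1028', u_from='min', u_to='week', and get 257/2520.
Then measurebox.re using v='~it', u_from='KiB', u_to='B', and observe 32896/315.
Using kalendar.gapto using d='1947-12-23', and see 282.
Using kalendar.stepdays using n='190', yielding 1947-09-22.
Calling kalendar.markday using d='~it', and get 1947-09-22.
Then kalendar.gapto using d='~it': 0.
I try kalendar.closeout, and see 1947-09-30.
Now I run measurebox.re using v='310', u_from='K', u_to='C', giving 737/20.
I call measurebox.re using v='-54', u_from='h', u_to='cm', and observe ToolError: incompatible units.
I run kalendar.gapto using d='1947-10-25', giving 25.
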